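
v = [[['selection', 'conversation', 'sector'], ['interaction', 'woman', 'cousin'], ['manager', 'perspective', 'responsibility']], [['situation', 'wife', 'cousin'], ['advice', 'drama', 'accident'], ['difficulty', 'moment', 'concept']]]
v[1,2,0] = 'difficulty'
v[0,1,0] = 'interaction'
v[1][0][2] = 'cousin'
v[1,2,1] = 'moment'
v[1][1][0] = 'advice'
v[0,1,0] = 'interaction'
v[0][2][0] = 'manager'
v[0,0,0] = 'selection'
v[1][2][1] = 'moment'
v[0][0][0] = 'selection'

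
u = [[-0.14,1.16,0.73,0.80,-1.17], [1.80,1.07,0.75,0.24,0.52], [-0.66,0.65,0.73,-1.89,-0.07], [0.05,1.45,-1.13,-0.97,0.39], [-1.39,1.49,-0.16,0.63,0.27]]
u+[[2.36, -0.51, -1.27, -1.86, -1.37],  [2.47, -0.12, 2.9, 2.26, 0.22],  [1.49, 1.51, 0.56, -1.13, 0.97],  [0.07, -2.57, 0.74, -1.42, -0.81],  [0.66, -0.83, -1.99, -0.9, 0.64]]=[[2.22, 0.65, -0.54, -1.06, -2.54], [4.27, 0.95, 3.65, 2.5, 0.74], [0.83, 2.16, 1.29, -3.02, 0.9], [0.12, -1.12, -0.39, -2.39, -0.42], [-0.73, 0.66, -2.15, -0.27, 0.91]]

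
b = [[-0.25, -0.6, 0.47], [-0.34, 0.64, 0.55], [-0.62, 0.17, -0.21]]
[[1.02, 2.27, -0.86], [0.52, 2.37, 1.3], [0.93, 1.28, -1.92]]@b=[[-0.49, 0.69, 1.91], [-1.74, 1.43, 1.27], [0.52, -0.07, 1.54]]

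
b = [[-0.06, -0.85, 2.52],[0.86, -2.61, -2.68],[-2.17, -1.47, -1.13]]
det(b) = -23.17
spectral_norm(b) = 4.39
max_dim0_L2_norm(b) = 3.85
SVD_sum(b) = [[0.06, 0.90, 1.31], [-0.15, -2.06, -3.01], [-0.07, -1.04, -1.52]] + [[-1.12, -0.81, 0.61], [0.24, 0.17, -0.13], [-1.44, -1.04, 0.78]] + [[1.0, -0.94, 0.6], [0.77, -0.72, 0.46], [-0.65, 0.61, -0.39]]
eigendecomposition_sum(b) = [[-0.06+1.23j,-0.55+0.09j,(1.17+0.03j)], [0.74-0.21j,(0.16+0.3j),-0.21-0.69j], [(-0.94-0.06j),(-0.06-0.42j),(-0.04+0.89j)]] + [[-0.06-1.23j, (-0.55-0.09j), 1.17-0.03j],[(0.74+0.21j), (0.16-0.3j), -0.21+0.69j],[(-0.94+0.06j), -0.06+0.42j, -0.04-0.89j]] + [[(0.05-0j), (0.24+0j), 0.18-0.00j], [(-0.62+0j), (-2.93-0j), (-2.26+0j)], [(-0.28+0j), -1.36-0.00j, (-1.04+0j)]]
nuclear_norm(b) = 9.00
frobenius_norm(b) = 5.47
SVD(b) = [[-0.36, -0.61, -0.70], [0.83, 0.13, -0.54], [0.42, -0.78, 0.46]] @ diag([4.390106888015558, 2.484246245599226, 2.124330977749112]) @ [[-0.04, -0.56, -0.82], [0.74, 0.53, -0.40], [-0.67, 0.63, -0.40]]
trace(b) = -3.80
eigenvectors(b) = [[(0.71+0j),(0.71-0j),-0.07+0.00j], [(-0.14-0.42j),(-0.14+0.42j),0.90+0.00j], [(-0.01+0.55j),(-0.01-0.55j),0.42+0.00j]]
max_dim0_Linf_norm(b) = 2.68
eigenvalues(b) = [(0.06+2.43j), (0.06-2.43j), (-3.92+0j)]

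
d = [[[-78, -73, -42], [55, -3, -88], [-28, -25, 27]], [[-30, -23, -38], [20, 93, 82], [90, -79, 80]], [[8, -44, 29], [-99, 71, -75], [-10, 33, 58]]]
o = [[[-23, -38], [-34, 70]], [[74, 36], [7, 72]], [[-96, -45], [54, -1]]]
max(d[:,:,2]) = 82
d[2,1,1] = 71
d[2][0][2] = 29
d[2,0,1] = -44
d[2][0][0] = 8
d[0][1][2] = -88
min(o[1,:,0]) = 7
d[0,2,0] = -28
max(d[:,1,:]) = 93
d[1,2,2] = 80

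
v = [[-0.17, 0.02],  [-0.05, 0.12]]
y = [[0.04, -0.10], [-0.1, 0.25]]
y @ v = [[-0.0, -0.01],[0.00, 0.03]]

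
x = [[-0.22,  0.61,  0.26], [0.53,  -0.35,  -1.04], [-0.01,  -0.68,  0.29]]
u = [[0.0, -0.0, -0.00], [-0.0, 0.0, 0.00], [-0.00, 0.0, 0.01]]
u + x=[[-0.22, 0.61, 0.26], [0.53, -0.35, -1.04], [-0.01, -0.68, 0.30]]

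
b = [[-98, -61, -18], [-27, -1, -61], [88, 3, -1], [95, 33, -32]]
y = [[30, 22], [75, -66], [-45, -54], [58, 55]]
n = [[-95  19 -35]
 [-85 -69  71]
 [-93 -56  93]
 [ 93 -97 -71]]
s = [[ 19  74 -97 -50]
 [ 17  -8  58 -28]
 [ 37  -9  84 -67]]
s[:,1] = [74, -8, -9]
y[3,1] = 55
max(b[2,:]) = 88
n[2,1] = -56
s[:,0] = [19, 17, 37]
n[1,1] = -69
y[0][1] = 22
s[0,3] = -50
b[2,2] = -1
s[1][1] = -8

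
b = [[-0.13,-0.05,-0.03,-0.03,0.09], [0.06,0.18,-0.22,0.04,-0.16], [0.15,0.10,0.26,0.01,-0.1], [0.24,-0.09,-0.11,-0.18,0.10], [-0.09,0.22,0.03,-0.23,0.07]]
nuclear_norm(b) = 1.39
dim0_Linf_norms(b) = [0.24, 0.22, 0.26, 0.23, 0.16]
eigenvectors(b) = [[-0.13+0.00j, -0.08+0.00j, -0.23+0.00j, (0.06-0.18j), (0.06+0.18j)], [(0.2+0j), (-0.65+0j), -0.41+0.00j, (-0.01+0.53j), -0.01-0.53j], [(0.09+0j), 0.46+0.00j, 0.03+0.00j, (0.16+0.13j), (0.16-0.13j)], [0.83+0.00j, -0.17+0.00j, (-0.52+0j), (-0.07-0.31j), (-0.07+0.31j)], [(0.5+0j), (-0.57+0j), (-0.72+0j), 0.73+0.00j, 0.73-0.00j]]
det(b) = -0.00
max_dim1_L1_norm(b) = 0.72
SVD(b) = [[-0.2,0.23,0.03,-0.39,0.87], [-0.22,-0.66,-0.62,0.25,0.26], [0.76,-0.28,0.31,0.32,0.38], [-0.57,-0.14,0.61,0.52,0.11], [-0.05,-0.64,0.38,-0.65,-0.14]] @ diag([0.3672909409924744, 0.34888321314428733, 0.34071638056008635, 0.3373280342581276, 0.00011650134092125131]) @ [[-0.01, 0.23, 0.86, 0.33, -0.33],[-0.25, -0.82, 0.18, 0.39, 0.27],[0.34, -0.16, 0.47, -0.65, 0.47],[0.88, -0.28, -0.11, 0.23, -0.29],[0.23, 0.41, -0.03, 0.52, 0.72]]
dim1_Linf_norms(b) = [0.13, 0.22, 0.26, 0.24, 0.23]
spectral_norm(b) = 0.37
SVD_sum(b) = [[0.00, -0.02, -0.06, -0.02, 0.02], [0.0, -0.02, -0.07, -0.03, 0.03], [-0.0, 0.07, 0.24, 0.09, -0.09], [0.00, -0.05, -0.18, -0.07, 0.07], [0.00, -0.0, -0.02, -0.01, 0.01]] + [[-0.02, -0.07, 0.01, 0.03, 0.02], [0.06, 0.19, -0.04, -0.09, -0.06], [0.02, 0.08, -0.02, -0.04, -0.03], [0.01, 0.04, -0.01, -0.02, -0.01], [0.06, 0.18, -0.04, -0.09, -0.06]] + [[0.0, -0.00, 0.01, -0.01, 0.00], [-0.07, 0.03, -0.1, 0.14, -0.1], [0.04, -0.02, 0.05, -0.07, 0.05], [0.07, -0.03, 0.10, -0.13, 0.10], [0.04, -0.02, 0.06, -0.08, 0.06]] + [[-0.11, 0.04, 0.01, -0.03, 0.04], [0.07, -0.02, -0.01, 0.02, -0.02], [0.09, -0.03, -0.01, 0.03, -0.03], [0.15, -0.05, -0.02, 0.04, -0.05], [-0.19, 0.06, 0.02, -0.05, 0.06]] + [[0.0, 0.0, -0.0, 0.0, 0.0], [0.00, 0.00, -0.00, 0.00, 0.00], [0.0, 0.00, -0.00, 0.0, 0.0], [0.0, 0.0, -0.0, 0.0, 0.00], [-0.0, -0.0, 0.0, -0.0, -0.0]]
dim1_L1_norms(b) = [0.33, 0.66, 0.62, 0.72, 0.64]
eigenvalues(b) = [(-0.19+0j), (0.21+0j), 0j, (0.09+0.29j), (0.09-0.29j)]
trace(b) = 0.20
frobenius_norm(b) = 0.70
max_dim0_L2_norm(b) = 0.36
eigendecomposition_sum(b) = [[(-0.05+0j), (-0.01-0j), (-0-0j), (0.02+0j), 0.01-0.00j], [(0.08-0j), 0.01+0.00j, 0.00+0.00j, -0.03-0.00j, (-0.01+0j)], [0.04-0.00j, 0.00+0.00j, 0.00+0.00j, (-0.01-0j), (-0+0j)], [0.35-0.00j, (0.04+0j), 0.01+0.00j, -0.12-0.00j, (-0.04+0j)], [(0.21-0j), (0.02+0j), 0.01+0.00j, -0.07-0.00j, (-0.03+0j)]] + [[-0.02+0.00j, -0.00-0.00j, -0.03-0.00j, -0.00+0.00j, (0.01+0j)], [(-0.16+0j), -0.01-0.00j, -0.27-0.00j, -0.04+0.00j, 0.07+0.00j], [(0.11+0j), (0.01+0j), 0.19+0.00j, 0.03+0.00j, (-0.05-0j)], [-0.04+0.00j, -0.00-0.00j, (-0.07-0j), -0.01+0.00j, (0.02+0j)], [(-0.14+0j), -0.01-0.00j, -0.24-0.00j, (-0.03+0j), 0.06+0.00j]] + [[0j, 0j, 0.00+0.00j, 0.00+0.00j, (-0-0j)], [0.00+0.00j, 0.00+0.00j, 0j, 0.00+0.00j, -0.00-0.00j], [(-0+0j), (-0-0j), (-0-0j), (-0+0j), 0.00+0.00j], [0.00+0.00j, 0.00+0.00j, 0.00+0.00j, 0j, -0.00-0.00j], [0.00+0.00j, 0j, 0j, 0.00+0.00j, -0.00-0.00j]] + [[(-0.03+0.01j), (-0.02-0.03j), 0.00-0.03j, (-0.02+0.01j), (0.04+0.01j)], [(0.07-0.06j), (0.09+0.08j), (0.02+0.09j), 0.05-0.04j, -0.11+0.01j], [(-0-0.03j), (0.05-0.01j), 0.03+0.02j, (-0-0.03j), -0.02+0.04j], [-0.03+0.04j, -0.06-0.03j, (-0.03-0.05j), (-0.02+0.03j), (0.06-0.02j)], [-0.08-0.09j, (0.1-0.12j), 0.13-0.03j, -0.06-0.07j, (0.02+0.15j)]] + [[-0.03-0.01j,-0.02+0.03j,0.00+0.03j,(-0.02-0.01j),(0.04-0.01j)], [0.07+0.06j,(0.09-0.08j),(0.02-0.09j),(0.05+0.04j),(-0.11-0.01j)], [(-0+0.03j),(0.05+0.01j),0.03-0.02j,-0.00+0.03j,-0.02-0.04j], [-0.03-0.04j,(-0.06+0.03j),-0.03+0.05j,(-0.02-0.03j),0.06+0.02j], [-0.08+0.09j,0.10+0.12j,0.13+0.03j,(-0.06+0.07j),(0.02-0.15j)]]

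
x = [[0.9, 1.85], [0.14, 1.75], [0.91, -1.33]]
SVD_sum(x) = [[0.2, 1.92], [0.18, 1.75], [-0.13, -1.22]] + [[0.7, -0.07], [-0.04, 0.00], [1.04, -0.11]]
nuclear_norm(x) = 4.14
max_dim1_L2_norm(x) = 2.06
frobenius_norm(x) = 3.15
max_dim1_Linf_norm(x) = 1.85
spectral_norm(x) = 2.89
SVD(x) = [[-0.67, 0.56],[-0.61, -0.03],[0.43, 0.83]] @ diag([2.885706960883741, 1.258687942226796]) @ [[-0.1, -0.99], [0.99, -0.10]]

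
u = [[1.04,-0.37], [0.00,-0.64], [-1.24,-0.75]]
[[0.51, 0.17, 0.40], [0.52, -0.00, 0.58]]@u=[[0.03,  -0.60], [-0.18,  -0.63]]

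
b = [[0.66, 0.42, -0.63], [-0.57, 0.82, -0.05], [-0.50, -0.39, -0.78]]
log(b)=[[(0.01+0.33j),(0.52+0.13j),(-0.07+0.95j)], [(-0.52+0.13j),-0.00+0.05j,(0.18+0.37j)], [0.07+0.96j,(-0.18+0.37j),0.01+2.76j]]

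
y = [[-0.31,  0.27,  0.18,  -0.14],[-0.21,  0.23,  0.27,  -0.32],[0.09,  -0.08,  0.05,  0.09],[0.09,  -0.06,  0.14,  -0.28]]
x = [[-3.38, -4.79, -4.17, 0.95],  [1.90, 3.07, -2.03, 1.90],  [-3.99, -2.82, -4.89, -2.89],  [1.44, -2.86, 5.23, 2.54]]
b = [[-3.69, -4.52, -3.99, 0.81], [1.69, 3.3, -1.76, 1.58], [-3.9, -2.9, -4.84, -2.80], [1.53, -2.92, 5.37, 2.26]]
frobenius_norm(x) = 13.18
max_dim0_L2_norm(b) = 8.44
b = y + x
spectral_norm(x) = 10.64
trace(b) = -2.97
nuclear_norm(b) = 21.00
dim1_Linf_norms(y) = [0.31, 0.32, 0.09, 0.28]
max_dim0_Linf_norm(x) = 5.23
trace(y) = -0.31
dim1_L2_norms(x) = [7.26, 4.56, 7.49, 6.64]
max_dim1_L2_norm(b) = 7.41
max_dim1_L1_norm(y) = 1.03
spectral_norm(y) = 0.71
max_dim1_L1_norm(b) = 14.44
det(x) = 67.61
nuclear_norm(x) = 21.43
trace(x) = -2.66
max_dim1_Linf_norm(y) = 0.32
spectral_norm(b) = 10.60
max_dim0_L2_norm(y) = 0.46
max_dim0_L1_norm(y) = 0.83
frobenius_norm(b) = 13.03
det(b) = 84.49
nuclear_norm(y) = 1.17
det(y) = 0.00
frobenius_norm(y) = 0.79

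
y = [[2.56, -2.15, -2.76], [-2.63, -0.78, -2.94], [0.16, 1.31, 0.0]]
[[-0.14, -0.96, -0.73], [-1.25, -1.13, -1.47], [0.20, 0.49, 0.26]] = y @ [[0.24, 0.12, 0.18],  [0.12, 0.36, 0.18],  [0.18, 0.18, 0.29]]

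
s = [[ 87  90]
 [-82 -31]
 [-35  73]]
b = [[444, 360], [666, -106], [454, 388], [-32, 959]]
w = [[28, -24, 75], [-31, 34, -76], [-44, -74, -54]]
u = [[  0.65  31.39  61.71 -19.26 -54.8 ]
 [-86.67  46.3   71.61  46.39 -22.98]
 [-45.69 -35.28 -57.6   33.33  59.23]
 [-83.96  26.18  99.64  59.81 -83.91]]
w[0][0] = 28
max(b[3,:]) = 959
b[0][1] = 360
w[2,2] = -54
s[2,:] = [-35, 73]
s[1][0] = -82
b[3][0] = -32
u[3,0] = -83.96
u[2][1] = -35.28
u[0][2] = 61.71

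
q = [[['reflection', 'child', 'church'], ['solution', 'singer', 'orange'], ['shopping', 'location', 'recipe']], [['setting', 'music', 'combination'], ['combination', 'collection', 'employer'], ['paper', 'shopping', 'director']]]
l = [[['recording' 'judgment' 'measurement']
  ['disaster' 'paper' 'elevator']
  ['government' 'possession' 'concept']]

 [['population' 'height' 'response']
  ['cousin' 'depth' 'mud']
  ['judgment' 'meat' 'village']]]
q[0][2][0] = 'shopping'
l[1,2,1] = 'meat'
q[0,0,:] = ['reflection', 'child', 'church']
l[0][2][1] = 'possession'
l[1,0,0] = 'population'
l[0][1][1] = 'paper'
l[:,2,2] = ['concept', 'village']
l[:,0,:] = [['recording', 'judgment', 'measurement'], ['population', 'height', 'response']]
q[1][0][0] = 'setting'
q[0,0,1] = 'child'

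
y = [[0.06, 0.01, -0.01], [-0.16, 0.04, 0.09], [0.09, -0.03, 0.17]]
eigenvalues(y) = [(0.14+0j), (0.06+0.05j), (0.06-0.05j)]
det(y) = 0.00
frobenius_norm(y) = 0.28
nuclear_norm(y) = 0.41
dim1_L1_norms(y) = [0.08, 0.29, 0.29]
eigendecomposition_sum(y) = [[-0.00+0.00j, -0j, -0.00+0.00j], [(0.21-0j), (-0.02+0j), 0.15-0.00j], [(0.24-0j), (-0.03+0j), 0.17-0.00j]] + [[0.03+0.03j, -0.01j, -0.00+0.01j],[-0.19+0.15j, 0.03+0.04j, (-0.03-0.03j)],[(-0.07-0.01j), (-0+0.01j), -0.01j]] + [[(0.03-0.03j),0.01j,-0.00-0.01j],[-0.19-0.15j,0.03-0.04j,(-0.03+0.03j)],[-0.07+0.01j,(-0-0.01j),0.00+0.01j]]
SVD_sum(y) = [[0.05, -0.01, 0.01],  [-0.13, 0.03, -0.04],  [0.13, -0.03, 0.04]] + [[0.01, -0.0, -0.02],[-0.04, 0.00, 0.13],[-0.04, 0.0, 0.13]] + [[0.01, 0.02, 0.0], [0.00, 0.01, 0.00], [-0.0, -0.00, -0.00]]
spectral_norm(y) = 0.20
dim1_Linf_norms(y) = [0.06, 0.16, 0.17]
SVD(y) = [[-0.26, -0.13, 0.96], [0.67, 0.68, 0.28], [-0.69, 0.72, -0.08]] @ diag([0.19863550138622976, 0.19228901750532235, 0.023851023791001843]) @ [[-0.93,0.23,-0.27], [-0.28,0.02,0.96], [0.22,0.97,0.04]]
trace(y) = 0.27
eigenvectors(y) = [[(-0.01+0j), -0.03-0.16j, (-0.03+0.16j)], [(0.67+0j), 0.94+0.00j, (0.94-0j)], [0.74+0.00j, 0.19+0.22j, 0.19-0.22j]]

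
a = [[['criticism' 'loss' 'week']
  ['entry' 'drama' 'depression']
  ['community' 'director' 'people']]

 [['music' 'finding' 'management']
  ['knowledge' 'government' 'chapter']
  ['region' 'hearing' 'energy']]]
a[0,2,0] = 'community'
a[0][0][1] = 'loss'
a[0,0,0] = 'criticism'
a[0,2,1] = 'director'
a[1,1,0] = 'knowledge'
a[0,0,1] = 'loss'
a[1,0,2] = 'management'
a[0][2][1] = 'director'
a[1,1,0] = 'knowledge'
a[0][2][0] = 'community'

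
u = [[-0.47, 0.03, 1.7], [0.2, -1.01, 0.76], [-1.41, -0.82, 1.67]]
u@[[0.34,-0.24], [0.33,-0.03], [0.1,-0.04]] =[[0.02, 0.04],[-0.19, -0.05],[-0.58, 0.3]]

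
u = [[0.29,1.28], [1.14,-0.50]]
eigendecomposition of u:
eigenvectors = [[0.83,-0.61],[0.56,0.79]]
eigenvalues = [1.17, -1.38]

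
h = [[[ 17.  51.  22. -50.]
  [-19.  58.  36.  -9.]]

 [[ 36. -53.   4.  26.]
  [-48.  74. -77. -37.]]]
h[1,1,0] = -48.0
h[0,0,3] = -50.0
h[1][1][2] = -77.0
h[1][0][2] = 4.0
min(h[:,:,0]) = -48.0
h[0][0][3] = -50.0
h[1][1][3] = -37.0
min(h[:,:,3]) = -50.0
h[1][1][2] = -77.0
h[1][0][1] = -53.0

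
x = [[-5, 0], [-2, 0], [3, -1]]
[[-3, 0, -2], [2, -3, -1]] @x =[[9, 2], [-7, 1]]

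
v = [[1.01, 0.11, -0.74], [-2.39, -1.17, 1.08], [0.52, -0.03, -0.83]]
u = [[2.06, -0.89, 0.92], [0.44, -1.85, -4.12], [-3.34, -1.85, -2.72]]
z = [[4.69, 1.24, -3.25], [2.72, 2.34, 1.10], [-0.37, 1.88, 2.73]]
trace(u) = -2.51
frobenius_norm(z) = 7.70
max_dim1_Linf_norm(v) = 2.39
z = u @ v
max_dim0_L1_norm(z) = 7.78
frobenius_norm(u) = 6.96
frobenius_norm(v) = 3.28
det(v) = 0.35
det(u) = -25.08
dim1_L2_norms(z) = [5.84, 3.75, 3.34]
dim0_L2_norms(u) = [3.95, 2.76, 5.02]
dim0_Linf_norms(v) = [2.39, 1.17, 1.08]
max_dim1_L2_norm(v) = 2.87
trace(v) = -0.99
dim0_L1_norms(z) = [7.78, 5.46, 7.08]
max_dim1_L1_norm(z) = 9.18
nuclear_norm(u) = 10.57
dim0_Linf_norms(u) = [3.34, 1.85, 4.12]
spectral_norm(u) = 5.99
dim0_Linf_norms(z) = [4.69, 2.34, 3.25]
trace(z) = 9.76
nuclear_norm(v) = 4.08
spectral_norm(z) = 6.37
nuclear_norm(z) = 11.01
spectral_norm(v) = 3.20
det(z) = -8.88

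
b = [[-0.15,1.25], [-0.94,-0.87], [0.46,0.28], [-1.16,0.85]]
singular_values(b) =[1.79, 1.55]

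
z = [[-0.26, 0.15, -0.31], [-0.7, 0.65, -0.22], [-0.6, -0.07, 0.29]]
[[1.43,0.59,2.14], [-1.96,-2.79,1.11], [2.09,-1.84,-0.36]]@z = [[-2.07,0.45,0.05],  [1.80,-2.19,1.54],  [0.96,-0.86,-0.35]]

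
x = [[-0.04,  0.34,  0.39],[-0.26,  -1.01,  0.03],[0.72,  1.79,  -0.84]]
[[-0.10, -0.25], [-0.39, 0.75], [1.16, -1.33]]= x @ [[1.21, -0.33], [0.07, -0.66], [-0.19, -0.11]]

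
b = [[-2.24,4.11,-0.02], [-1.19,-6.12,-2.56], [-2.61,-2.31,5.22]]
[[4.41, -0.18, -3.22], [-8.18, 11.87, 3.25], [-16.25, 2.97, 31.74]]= b @ [[1.31, -2.02, -2.07], [1.78, -1.15, -1.89], [-1.67, -0.95, 4.21]]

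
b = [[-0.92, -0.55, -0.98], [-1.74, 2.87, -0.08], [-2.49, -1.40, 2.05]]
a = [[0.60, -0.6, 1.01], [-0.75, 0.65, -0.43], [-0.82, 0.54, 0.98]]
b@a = [[0.66,-0.33,-1.65], [-3.13,2.87,-3.07], [-2.12,1.69,0.10]]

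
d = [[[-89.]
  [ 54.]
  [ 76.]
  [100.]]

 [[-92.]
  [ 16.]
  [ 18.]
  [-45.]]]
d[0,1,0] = 54.0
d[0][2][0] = 76.0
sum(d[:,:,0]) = 38.0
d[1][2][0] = 18.0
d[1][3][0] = -45.0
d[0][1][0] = 54.0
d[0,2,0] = 76.0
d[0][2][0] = 76.0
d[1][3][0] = -45.0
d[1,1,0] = 16.0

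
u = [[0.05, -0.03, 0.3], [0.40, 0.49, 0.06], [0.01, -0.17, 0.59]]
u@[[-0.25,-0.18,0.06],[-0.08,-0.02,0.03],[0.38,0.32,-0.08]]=[[0.10, 0.09, -0.02],  [-0.12, -0.06, 0.03],  [0.24, 0.19, -0.05]]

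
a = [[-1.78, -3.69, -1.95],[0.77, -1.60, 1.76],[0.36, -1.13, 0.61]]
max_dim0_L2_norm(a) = 4.18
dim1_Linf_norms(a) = [3.69, 1.76, 1.13]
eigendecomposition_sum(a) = [[-0.86+0.62j, -1.65-2.62j, (-1.29+1.78j)], [(0.38+0.26j), (-0.82+1.06j), 0.92+0.26j], [(0.17+0.22j), -0.67+0.44j, (0.47+0.32j)]] + [[(-0.86-0.62j), (-1.65+2.62j), (-1.29-1.78j)], [(0.38-0.26j), (-0.82-1.06j), 0.92-0.26j], [(0.17-0.22j), -0.67-0.44j, (0.47-0.32j)]] + [[(-0.06+0j), -0.39-0.00j, (0.62+0j)], [(0.01-0j), 0.05+0.00j, -0.07-0.00j], [(0.03-0j), 0.21+0.00j, -0.32-0.00j]]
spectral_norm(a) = 4.59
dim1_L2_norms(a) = [4.54, 2.5, 1.33]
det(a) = -1.83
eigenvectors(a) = [[(-0.89+0j), -0.89-0.00j, -0.88+0.00j], [(0.13+0.36j), (0.13-0.36j), 0.10+0.00j], [(0.01+0.23j), (0.01-0.23j), 0.46+0.00j]]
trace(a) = -2.77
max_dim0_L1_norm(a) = 6.42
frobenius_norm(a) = 5.35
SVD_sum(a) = [[-1.60, -3.9, -1.63], [-0.17, -0.41, -0.17], [-0.22, -0.54, -0.23]] + [[-0.17, 0.20, -0.32], [0.99, -1.2, 1.9], [0.47, -0.57, 0.90]] + [[-0.01, 0.0, 0.01], [-0.05, 0.01, 0.03], [0.11, -0.02, -0.07]]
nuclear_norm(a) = 7.48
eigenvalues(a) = [(-1.22+2.01j), (-1.22-2.01j), (-0.33+0j)]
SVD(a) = [[-0.99, 0.15, -0.08], [-0.10, -0.89, -0.44], [-0.14, -0.43, 0.89]] @ diag([4.5854205607007374, 2.751159960308942, 0.1453862245738269]) @ [[0.35, 0.86, 0.36], [-0.40, 0.49, -0.77], [0.84, -0.13, -0.52]]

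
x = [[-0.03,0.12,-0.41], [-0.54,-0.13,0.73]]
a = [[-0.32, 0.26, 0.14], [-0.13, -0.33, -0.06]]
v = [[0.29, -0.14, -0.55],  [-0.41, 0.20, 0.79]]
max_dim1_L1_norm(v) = 1.4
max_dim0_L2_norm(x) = 0.84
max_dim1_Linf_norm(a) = 0.33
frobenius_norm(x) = 1.01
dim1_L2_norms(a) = [0.44, 0.36]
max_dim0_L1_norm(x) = 1.14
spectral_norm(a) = 0.47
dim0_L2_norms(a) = [0.35, 0.42, 0.15]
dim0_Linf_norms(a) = [0.32, 0.33, 0.14]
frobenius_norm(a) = 0.56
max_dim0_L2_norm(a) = 0.42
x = v + a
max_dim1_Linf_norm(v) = 0.79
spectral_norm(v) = 1.11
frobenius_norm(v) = 1.11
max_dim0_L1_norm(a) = 0.59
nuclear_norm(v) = 1.12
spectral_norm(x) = 0.98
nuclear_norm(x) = 1.24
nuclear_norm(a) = 0.78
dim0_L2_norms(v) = [0.5, 0.24, 0.96]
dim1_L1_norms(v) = [0.98, 1.4]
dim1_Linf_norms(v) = [0.55, 0.79]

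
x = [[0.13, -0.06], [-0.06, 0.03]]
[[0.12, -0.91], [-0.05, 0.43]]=x @ [[2.35,-5.08], [3.05,4.17]]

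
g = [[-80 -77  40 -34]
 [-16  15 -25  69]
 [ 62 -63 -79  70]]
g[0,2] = 40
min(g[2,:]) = -79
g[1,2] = -25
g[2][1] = -63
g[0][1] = -77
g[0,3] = -34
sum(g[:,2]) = -64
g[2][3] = 70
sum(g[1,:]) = 43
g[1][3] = 69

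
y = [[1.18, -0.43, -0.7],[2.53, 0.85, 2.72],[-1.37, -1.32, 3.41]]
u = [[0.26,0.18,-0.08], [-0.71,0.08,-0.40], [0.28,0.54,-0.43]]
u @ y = [[0.87, 0.15, 0.03], [-0.09, 0.9, -0.65], [2.29, 0.91, -0.19]]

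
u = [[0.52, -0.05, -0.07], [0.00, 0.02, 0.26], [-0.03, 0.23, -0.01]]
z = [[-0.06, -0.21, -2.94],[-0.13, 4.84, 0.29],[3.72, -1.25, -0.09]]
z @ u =[[0.06, -0.68, -0.02], [-0.08, 0.17, 1.26], [1.94, -0.23, -0.58]]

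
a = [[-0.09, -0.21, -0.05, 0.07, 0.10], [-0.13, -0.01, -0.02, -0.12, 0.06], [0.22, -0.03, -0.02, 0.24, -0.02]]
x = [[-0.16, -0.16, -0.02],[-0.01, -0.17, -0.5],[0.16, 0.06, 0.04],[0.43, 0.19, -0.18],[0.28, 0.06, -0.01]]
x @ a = [[0.03, 0.04, 0.01, 0.0, -0.03], [-0.09, 0.02, 0.01, -0.1, -0.0], [-0.01, -0.04, -0.01, 0.01, 0.02], [-0.10, -0.09, -0.02, -0.04, 0.06], [-0.04, -0.06, -0.02, 0.01, 0.03]]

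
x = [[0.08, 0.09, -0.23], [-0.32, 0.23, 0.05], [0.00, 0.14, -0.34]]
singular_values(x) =[0.45, 0.4, 0.04]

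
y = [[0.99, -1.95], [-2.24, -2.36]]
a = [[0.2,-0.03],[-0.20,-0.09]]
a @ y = [[0.27,  -0.32], [0.0,  0.6]]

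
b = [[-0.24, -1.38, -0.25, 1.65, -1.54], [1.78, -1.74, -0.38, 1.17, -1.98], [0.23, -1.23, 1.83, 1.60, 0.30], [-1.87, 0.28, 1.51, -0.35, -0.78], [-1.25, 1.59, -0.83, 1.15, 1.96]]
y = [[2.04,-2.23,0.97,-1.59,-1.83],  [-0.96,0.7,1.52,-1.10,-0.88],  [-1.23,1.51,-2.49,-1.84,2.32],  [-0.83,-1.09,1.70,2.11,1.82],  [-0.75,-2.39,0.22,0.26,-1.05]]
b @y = [[0.93, 1.07, 0.76, 5.44, 5.69], [6.28, -2.30, 1.58, 1.74, 1.6], [-2.15, -1.07, -3.42, 1.07, 7.50], [-5.07, 8.89, -5.91, -1.05, 6.86], [-5.48, -3.29, 5.66, 4.7, -1.0]]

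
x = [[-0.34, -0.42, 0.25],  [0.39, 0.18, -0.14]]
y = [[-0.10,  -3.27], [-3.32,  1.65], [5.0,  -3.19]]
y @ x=[[-1.24,-0.55,0.43],[1.77,1.69,-1.06],[-2.94,-2.67,1.70]]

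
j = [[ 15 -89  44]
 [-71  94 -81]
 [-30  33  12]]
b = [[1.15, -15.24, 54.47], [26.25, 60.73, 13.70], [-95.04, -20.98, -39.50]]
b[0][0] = 1.15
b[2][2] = -39.5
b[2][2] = -39.5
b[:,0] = [1.15, 26.25, -95.04]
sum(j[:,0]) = -86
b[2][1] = -20.98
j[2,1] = 33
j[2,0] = -30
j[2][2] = 12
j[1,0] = -71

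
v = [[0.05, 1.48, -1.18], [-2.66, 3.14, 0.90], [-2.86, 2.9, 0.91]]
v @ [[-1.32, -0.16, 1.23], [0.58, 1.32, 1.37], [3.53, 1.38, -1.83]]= [[-3.37,  0.32,  4.25],  [8.51,  5.81,  -0.62],  [8.67,  5.54,  -1.21]]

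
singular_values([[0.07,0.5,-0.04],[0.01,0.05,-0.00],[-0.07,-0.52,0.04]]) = [0.73, 0.01, 0.0]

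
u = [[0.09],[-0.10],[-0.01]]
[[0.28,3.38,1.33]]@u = [[-0.33]]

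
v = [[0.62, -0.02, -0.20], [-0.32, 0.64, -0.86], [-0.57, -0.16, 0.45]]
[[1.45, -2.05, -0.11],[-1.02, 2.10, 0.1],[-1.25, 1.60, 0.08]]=v @ [[2.05, -3.54, -0.18], [-1.54, 0.50, 0.03], [-0.72, -0.75, -0.03]]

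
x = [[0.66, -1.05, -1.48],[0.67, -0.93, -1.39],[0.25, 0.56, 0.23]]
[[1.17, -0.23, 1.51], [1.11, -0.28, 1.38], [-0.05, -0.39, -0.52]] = x@ [[0.88, -0.35, -0.31], [-0.46, -0.76, -0.45], [-0.07, 0.54, -0.84]]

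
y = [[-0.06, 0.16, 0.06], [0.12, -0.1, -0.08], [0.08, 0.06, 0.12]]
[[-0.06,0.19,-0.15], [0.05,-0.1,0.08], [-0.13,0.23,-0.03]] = y @ [[-0.28, 0.67, -0.03], [-0.18, 1.1, -1.07], [-0.84, 0.89, 0.27]]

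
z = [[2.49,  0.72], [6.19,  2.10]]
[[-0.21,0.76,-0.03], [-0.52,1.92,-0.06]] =z @ [[-0.09, 0.28, -0.02],[0.02, 0.09, 0.03]]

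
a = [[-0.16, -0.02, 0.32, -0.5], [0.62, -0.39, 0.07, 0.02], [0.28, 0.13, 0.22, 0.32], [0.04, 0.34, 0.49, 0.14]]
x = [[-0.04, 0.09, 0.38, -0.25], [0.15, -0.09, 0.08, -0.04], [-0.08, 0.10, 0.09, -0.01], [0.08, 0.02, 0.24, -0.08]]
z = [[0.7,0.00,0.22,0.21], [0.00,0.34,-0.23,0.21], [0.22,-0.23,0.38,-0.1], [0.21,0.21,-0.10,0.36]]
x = z @ a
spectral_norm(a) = 0.81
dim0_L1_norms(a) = [1.1, 0.88, 1.1, 0.98]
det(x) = 0.00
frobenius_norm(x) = 0.59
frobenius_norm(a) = 1.24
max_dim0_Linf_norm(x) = 0.38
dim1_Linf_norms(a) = [0.5, 0.62, 0.32, 0.49]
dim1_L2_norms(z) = [0.76, 0.46, 0.51, 0.48]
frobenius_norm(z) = 1.13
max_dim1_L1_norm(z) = 1.13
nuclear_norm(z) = 1.78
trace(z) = 1.78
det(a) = 0.00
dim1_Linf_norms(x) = [0.38, 0.15, 0.1, 0.24]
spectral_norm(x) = 0.54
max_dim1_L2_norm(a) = 0.74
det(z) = 0.01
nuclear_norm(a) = 2.14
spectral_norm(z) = 0.86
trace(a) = -0.19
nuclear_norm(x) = 0.85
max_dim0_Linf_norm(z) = 0.7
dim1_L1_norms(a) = [1.0, 1.1, 0.95, 1.01]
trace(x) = -0.12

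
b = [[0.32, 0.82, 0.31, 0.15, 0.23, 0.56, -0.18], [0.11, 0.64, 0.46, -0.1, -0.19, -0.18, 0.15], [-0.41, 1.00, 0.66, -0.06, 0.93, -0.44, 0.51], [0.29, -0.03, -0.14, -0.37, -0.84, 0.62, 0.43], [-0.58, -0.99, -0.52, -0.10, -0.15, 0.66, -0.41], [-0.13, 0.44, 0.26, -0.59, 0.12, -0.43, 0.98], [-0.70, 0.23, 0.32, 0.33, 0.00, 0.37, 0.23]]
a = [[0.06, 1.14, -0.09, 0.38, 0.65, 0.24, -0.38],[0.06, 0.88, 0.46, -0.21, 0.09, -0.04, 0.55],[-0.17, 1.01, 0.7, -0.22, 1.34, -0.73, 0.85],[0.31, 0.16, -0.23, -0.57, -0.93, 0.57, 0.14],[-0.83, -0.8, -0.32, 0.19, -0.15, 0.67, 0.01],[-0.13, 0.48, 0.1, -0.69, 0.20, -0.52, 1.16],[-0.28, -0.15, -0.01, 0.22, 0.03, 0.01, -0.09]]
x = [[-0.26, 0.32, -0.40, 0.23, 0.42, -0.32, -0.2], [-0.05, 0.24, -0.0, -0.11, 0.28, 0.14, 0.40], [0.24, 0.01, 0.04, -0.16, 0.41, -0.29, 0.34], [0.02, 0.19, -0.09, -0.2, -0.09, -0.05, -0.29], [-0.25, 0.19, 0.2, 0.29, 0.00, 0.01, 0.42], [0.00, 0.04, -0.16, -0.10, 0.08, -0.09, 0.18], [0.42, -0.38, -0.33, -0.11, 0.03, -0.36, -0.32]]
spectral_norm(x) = 1.08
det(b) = 0.00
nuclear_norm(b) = 7.13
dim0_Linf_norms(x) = [0.42, 0.38, 0.4, 0.29, 0.42, 0.36, 0.42]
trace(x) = -0.59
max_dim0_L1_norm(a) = 4.62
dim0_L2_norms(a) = [0.96, 2.0, 0.94, 1.06, 1.78, 1.28, 1.59]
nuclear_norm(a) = 7.66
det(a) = -0.04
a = b + x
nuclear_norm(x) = 3.65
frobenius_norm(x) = 1.68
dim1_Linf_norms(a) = [1.14, 0.88, 1.34, 0.93, 0.83, 1.16, 0.28]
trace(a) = 0.31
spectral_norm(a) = 2.89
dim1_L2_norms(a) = [1.44, 1.16, 2.15, 1.31, 1.39, 1.55, 0.4]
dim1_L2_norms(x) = [0.84, 0.57, 0.67, 0.42, 0.63, 0.29, 0.82]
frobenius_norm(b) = 3.38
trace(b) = 0.90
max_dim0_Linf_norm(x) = 0.42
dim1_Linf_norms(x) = [0.42, 0.4, 0.41, 0.29, 0.42, 0.18, 0.42]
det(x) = -0.00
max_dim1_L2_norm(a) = 2.15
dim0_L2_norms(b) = [1.1, 1.82, 1.1, 0.8, 1.3, 1.3, 1.3]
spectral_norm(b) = 2.49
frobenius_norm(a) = 3.78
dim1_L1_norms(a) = [2.94, 2.29, 5.02, 2.91, 2.97, 3.28, 0.79]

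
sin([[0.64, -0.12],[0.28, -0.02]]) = [[0.6, -0.11], [0.26, -0.02]]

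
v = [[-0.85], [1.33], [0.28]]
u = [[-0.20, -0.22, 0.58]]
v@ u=[[0.17, 0.19, -0.49], [-0.27, -0.29, 0.77], [-0.06, -0.06, 0.16]]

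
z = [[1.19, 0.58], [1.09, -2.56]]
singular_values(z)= [2.78, 1.32]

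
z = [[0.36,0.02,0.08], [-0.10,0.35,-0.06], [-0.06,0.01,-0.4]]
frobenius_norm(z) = 0.66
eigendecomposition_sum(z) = [[0.18+0.01j, 0.01-0.08j, (0.02+0.01j)], [-0.05+0.38j, (0.17+0.03j), (-0.02+0.04j)], [(-0.01+0j), 0.00+0.01j, (-0+0j)]] + [[(0.18-0.01j), (0.01+0.08j), 0.02-0.01j], [-0.05-0.38j, 0.17-0.03j, -0.02-0.04j], [(-0.01-0j), -0.01j, -0.00-0.00j]] + [[0.00-0.00j, (-0-0j), 0.04+0.00j], [-0.00+0.00j, 0j, (-0.03-0j)], [-0.03+0.00j, 0.01+0.00j, -0.40-0.00j]]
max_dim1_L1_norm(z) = 0.51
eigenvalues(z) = [(0.35+0.04j), (0.35-0.04j), (-0.39+0j)]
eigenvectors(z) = [[(0.02+0.43j), 0.02-0.43j, (-0.11+0j)], [(-0.9+0j), -0.90-0.00j, (0.07+0j)], [-0.02-0.03j, -0.02+0.03j, 0.99+0.00j]]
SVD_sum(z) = [[0.16, -0.09, 0.20],[-0.13, 0.07, -0.16],[-0.20, 0.11, -0.24]] + [[-0.0, 0.01, 0.01], [-0.03, 0.25, 0.14], [0.02, -0.15, -0.08]] + [[0.20,0.09,-0.12], [0.06,0.03,-0.04], [0.12,0.06,-0.08]]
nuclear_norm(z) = 1.12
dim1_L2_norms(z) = [0.37, 0.37, 0.4]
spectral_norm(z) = 0.48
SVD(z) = [[-0.56, 0.05, -0.82],  [0.45, 0.85, -0.26],  [0.69, -0.52, -0.50]] @ diag([0.47871412035866395, 0.33726875466876666, 0.30542196727381915]) @ [[-0.60,0.32,-0.73], [-0.11,0.87,0.48], [-0.79,-0.37,0.49]]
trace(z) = 0.31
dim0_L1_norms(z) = [0.52, 0.38, 0.54]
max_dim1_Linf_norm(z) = 0.4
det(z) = -0.05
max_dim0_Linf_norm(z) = 0.4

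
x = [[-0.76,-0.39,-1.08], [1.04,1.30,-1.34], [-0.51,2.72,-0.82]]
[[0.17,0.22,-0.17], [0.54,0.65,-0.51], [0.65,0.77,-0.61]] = x @ [[0.01,0.01,-0.01], [0.17,0.20,-0.16], [-0.23,-0.28,0.22]]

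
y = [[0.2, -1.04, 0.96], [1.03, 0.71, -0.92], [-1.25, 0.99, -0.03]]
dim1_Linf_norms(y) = [1.04, 1.03, 1.25]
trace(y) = 0.88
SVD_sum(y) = [[0.17,-1.14,0.84], [-0.12,0.79,-0.58], [-0.11,0.77,-0.56]] + [[-0.03,0.0,0.01],[1.10,-0.15,-0.43],[-1.17,0.16,0.45]] + [[0.06, 0.09, 0.11], [0.04, 0.07, 0.09], [0.04, 0.06, 0.08]]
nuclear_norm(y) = 3.95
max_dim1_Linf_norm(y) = 1.25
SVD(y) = [[0.72,-0.02,0.7],[-0.50,0.68,0.53],[-0.48,-0.73,0.48]] @ diag([1.977130282010523, 1.7429089791827002, 0.22654831326079594]) @ [[0.12, -0.80, 0.59], [0.93, -0.13, -0.36], [0.36, 0.59, 0.73]]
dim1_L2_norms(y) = [1.43, 1.55, 1.59]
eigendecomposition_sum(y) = [[(0.07+0.66j),  -0.55-0.10j,  0.46-0.24j],[(0.46-0.51j),  (0.31+0.49j),  (-0.5-0.19j)],[(-0.69-0.35j),  (0.44-0.48j),  -0.06+0.60j]] + [[0.07-0.66j, (-0.55+0.1j), 0.46+0.24j], [0.46+0.51j, 0.31-0.49j, (-0.5+0.19j)], [-0.69+0.35j, 0.44+0.48j, (-0.06-0.6j)]] + [[0.06-0.00j, (0.05-0j), (0.04+0j)], [(0.12-0j), 0.10-0.00j, 0.08+0.00j], [(0.13-0j), 0.11-0.00j, (0.09+0j)]]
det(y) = 0.78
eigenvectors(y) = [[(0.29+0.45j), 0.29-0.45j, (0.34+0j)], [(0.15-0.54j), (0.15+0.54j), (0.63+0j)], [-0.63+0.00j, (-0.63-0j), (0.7+0j)]]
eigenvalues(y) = [(0.32+1.74j), (0.32-1.74j), (0.25+0j)]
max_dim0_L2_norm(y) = 1.63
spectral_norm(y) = 1.98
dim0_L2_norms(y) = [1.63, 1.6, 1.33]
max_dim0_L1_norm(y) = 2.74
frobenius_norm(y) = 2.65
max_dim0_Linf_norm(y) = 1.25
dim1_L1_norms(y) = [2.2, 2.66, 2.27]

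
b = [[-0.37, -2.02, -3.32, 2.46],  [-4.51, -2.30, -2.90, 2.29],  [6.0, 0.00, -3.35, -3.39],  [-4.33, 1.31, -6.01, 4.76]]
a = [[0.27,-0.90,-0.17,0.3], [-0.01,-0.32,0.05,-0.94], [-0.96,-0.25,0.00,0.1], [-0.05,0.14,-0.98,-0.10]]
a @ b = [[1.64, 1.92, 0.48, 0.61], [5.82, -0.48, 6.44, -5.40], [1.05, 2.65, 3.31, -2.46], [-6.06, -0.35, 3.64, 3.04]]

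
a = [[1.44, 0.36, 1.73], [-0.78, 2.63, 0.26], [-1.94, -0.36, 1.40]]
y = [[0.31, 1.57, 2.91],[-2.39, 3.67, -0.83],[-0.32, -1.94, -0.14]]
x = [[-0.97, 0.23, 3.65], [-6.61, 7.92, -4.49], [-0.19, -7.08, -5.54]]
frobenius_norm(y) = 5.90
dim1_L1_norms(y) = [4.79, 6.89, 2.4]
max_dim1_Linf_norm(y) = 3.67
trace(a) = 5.47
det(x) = 241.48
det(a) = 14.96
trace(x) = 1.41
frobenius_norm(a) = 4.32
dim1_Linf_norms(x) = [3.65, 7.92, 7.08]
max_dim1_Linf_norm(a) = 2.63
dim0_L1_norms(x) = [7.77, 15.23, 13.68]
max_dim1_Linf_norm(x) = 7.92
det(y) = 16.14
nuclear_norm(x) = 22.89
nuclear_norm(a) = 7.44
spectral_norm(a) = 2.83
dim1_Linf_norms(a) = [1.73, 2.63, 1.94]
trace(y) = 3.84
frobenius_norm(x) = 14.89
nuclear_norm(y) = 9.10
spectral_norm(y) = 4.81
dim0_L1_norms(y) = [3.02, 7.18, 3.88]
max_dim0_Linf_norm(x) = 7.92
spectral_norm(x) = 11.89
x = a @ y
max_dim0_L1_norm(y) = 7.18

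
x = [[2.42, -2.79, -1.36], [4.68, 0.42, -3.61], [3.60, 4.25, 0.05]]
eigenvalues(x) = [(0.69+5.65j), (0.69-5.65j), (1.52+0j)]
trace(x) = 2.89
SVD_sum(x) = [[1.6, 0.53, -0.78], [4.88, 1.62, -2.39], [3.69, 1.23, -1.81]] + [[0.36, -3.04, -1.34], [0.17, -1.42, -0.62], [-0.37, 3.19, 1.4]] + [[0.46, -0.28, 0.76], [-0.36, 0.22, -0.6], [0.28, -0.17, 0.46]]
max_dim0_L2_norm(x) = 6.38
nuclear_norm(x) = 13.75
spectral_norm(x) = 7.35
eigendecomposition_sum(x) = [[(0.82+1.28j), -1.17+1.01j, -0.88-0.65j], [(2.48+0.24j), 0.13+2.54j, (-1.73+0.48j)], [1.25-2.25j, 2.45+0.92j, (-0.26+1.84j)]] + [[0.82-1.28j, -1.17-1.01j, (-0.88+0.65j)], [(2.48-0.24j), 0.13-2.54j, (-1.73-0.48j)], [1.25+2.25j, (2.45-0.92j), (-0.26-1.84j)]] + [[0.79-0.00j, (-0.46-0j), (0.4+0j)], [(-0.29+0j), (0.17+0j), -0.14-0.00j], [1.11-0.00j, (-0.65-0j), (0.56+0j)]]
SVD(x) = [[-0.25, 0.66, 0.71],  [-0.77, 0.31, -0.56],  [-0.58, -0.69, 0.43]] @ diag([7.349478413102502, 5.087951570738847, 1.3129797672304164]) @ [[-0.86,-0.29,0.42], [0.11,-0.91,-0.4], [0.50,-0.30,0.81]]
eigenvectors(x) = [[(0.19-0.34j), (0.19+0.34j), 0.57+0.00j], [-0.26-0.59j, (-0.26+0.59j), -0.21+0.00j], [-0.66+0.00j, -0.66-0.00j, (0.8+0j)]]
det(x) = 49.10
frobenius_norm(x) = 9.03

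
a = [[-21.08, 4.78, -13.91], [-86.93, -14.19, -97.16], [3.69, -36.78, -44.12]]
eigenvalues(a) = [10.65, 3.14, -93.18]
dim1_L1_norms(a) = [39.77, 198.28, 84.59]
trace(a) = -79.39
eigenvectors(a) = [[0.34, 0.45, 0.06], [0.79, 0.72, 0.80], [-0.51, -0.53, 0.60]]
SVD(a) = [[-0.17, 0.25, 0.95], [-0.95, 0.23, -0.23], [-0.27, -0.94, 0.2]] @ diag([137.99491364705676, 46.141875402220585, 0.48943018633180324]) @ [[0.61, 0.16, 0.77], [-0.62, 0.71, 0.34], [0.49, 0.69, -0.54]]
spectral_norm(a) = 137.99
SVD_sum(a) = [[-14.08, -3.77, -17.66],[-80.36, -21.53, -100.83],[-23.25, -6.23, -29.17]] + [[-7.23, 8.23, 4.0], [-6.51, 7.42, 3.61], [26.89, -30.62, -14.90]] + [[0.23,0.32,-0.25], [-0.05,-0.08,0.06], [0.05,0.07,-0.05]]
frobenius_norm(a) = 145.51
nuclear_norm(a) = 184.63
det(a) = -3116.37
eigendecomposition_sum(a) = [[-30.23, 10.56, -11.06], [-69.93, 24.44, -25.59], [44.93, -15.7, 16.44]] + [[11.96, -3.20, 3.06], [19.4, -5.19, 4.97], [-14.16, 3.79, -3.63]] + [[-2.81, -2.58, -5.91], [-36.40, -33.43, -76.54], [-27.07, -24.87, -56.93]]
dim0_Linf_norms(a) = [86.93, 36.78, 97.16]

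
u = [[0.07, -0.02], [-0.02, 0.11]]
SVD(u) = [[-0.38,  0.92], [0.92,  0.38]] @ diag([0.1182842712474619, 0.0617157287525381]) @ [[-0.38, 0.92], [0.92, 0.38]]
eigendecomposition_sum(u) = [[0.05, 0.02],  [0.02, 0.01]] + [[0.02, -0.04], [-0.04, 0.10]]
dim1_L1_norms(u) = [0.09, 0.13]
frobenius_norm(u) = 0.13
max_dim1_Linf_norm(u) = 0.11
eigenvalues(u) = [0.06, 0.12]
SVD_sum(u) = [[0.02,-0.04], [-0.04,0.10]] + [[0.05, 0.02], [0.02, 0.01]]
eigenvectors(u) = [[-0.92, 0.38], [-0.38, -0.92]]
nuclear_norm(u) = 0.18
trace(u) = 0.18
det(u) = 0.01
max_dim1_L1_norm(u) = 0.13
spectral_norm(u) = 0.12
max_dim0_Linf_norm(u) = 0.11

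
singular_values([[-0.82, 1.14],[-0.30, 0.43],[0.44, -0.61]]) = [1.68, 0.01]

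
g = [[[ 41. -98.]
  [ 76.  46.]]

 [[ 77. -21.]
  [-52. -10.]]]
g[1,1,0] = -52.0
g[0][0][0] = 41.0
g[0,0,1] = -98.0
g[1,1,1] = -10.0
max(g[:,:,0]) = 77.0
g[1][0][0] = 77.0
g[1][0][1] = -21.0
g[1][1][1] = -10.0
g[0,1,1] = 46.0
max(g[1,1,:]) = -10.0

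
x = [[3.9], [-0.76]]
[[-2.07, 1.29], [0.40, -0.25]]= x @ [[-0.53,0.33]]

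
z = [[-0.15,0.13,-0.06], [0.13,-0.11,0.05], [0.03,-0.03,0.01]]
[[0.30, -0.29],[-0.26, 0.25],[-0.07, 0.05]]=z@ [[-0.74, 2.27], [1.85, 0.81], [0.79, 0.85]]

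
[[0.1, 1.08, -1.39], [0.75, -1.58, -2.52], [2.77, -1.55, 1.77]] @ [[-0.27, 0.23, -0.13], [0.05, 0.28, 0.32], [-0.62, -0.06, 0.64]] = [[0.89, 0.41, -0.56], [1.28, -0.12, -2.22], [-1.92, 0.10, 0.28]]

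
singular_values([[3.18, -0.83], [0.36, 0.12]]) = [3.3, 0.21]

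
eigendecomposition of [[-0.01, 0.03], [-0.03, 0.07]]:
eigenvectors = [[-0.91, -0.41], [-0.41, -0.91]]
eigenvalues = [0.0, 0.06]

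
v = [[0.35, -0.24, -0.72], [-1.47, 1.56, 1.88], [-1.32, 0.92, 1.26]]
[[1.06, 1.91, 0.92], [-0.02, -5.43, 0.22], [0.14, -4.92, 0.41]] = v @ [[-1.27, 3.27, -1.50], [2.19, 1.48, 1.92], [-2.82, -1.56, -2.65]]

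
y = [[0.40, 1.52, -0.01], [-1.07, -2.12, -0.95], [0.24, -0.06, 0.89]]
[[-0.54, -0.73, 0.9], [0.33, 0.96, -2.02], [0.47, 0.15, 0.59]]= y@ [[-0.24, -0.31, 0.36], [-0.29, -0.40, 0.50], [0.57, 0.23, 0.60]]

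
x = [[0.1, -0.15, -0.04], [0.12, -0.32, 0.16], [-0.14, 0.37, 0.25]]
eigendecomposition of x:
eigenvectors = [[-0.23, -0.94, -0.25], [-0.86, -0.33, 0.18], [0.46, -0.05, 0.95]]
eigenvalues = [-0.37, 0.05, 0.36]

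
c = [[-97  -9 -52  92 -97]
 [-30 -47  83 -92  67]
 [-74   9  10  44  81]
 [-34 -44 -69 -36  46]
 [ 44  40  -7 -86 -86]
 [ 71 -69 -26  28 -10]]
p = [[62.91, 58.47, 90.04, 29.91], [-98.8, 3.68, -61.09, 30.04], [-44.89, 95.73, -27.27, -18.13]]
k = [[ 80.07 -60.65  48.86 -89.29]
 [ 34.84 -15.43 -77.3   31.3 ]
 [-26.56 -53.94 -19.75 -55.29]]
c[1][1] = -47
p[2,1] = 95.73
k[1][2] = -77.3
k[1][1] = -15.43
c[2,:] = [-74, 9, 10, 44, 81]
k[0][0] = 80.07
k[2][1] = -53.94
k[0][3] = -89.29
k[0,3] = -89.29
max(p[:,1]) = 95.73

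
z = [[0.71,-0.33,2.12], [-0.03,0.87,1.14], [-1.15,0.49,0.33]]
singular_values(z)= [2.49, 1.5, 0.62]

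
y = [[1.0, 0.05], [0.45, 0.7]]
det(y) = 0.677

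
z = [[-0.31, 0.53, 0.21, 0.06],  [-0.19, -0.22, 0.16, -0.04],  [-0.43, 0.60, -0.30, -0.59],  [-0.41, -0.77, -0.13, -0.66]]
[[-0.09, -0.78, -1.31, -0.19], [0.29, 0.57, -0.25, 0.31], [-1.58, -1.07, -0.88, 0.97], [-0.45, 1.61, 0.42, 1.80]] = z @ [[0.73, -1.14, 1.59, -0.14], [-0.59, -2.06, -1.06, -0.42], [2.01, -0.41, -1.15, 0.60], [0.52, 0.75, -0.16, -2.27]]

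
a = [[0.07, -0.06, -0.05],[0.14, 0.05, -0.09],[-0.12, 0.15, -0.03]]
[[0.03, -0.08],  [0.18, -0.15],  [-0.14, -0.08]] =a@ [[1.71, 0.17], [0.65, -0.06], [1.01, 1.85]]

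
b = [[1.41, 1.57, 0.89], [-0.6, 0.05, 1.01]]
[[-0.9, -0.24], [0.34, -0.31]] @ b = [[-1.12, -1.42, -1.04], [0.67, 0.52, -0.01]]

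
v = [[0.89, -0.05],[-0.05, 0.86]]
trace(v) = 1.75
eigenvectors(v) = [[0.8, 0.6], [-0.6, 0.80]]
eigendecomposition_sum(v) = [[0.60, -0.44], [-0.44, 0.33]] + [[0.29, 0.39], [0.39, 0.53]]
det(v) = 0.76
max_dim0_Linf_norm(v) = 0.89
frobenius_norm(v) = 1.24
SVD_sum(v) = [[0.6, -0.44], [-0.44, 0.33]] + [[0.29, 0.39],[0.39, 0.53]]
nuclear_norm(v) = 1.75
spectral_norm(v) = 0.93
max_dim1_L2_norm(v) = 0.89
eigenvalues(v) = [0.93, 0.82]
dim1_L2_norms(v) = [0.89, 0.86]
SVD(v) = [[-0.80,0.60], [0.60,0.80]] @ diag([0.927201532544553, 0.8227984674554472]) @ [[-0.80, 0.6], [0.6, 0.80]]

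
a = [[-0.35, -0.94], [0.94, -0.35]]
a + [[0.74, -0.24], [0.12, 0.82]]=[[0.39, -1.18],  [1.06, 0.47]]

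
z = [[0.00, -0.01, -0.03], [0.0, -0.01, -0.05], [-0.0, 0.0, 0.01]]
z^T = [[0.00, 0.0, -0.00], [-0.01, -0.01, 0.0], [-0.03, -0.05, 0.01]]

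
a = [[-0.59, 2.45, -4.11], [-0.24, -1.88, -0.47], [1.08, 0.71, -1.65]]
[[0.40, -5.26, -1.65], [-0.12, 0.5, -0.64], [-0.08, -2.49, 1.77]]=a @ [[-0.16, -0.39, 1.86], [0.09, -0.48, 0.06], [-0.02, 1.05, 0.17]]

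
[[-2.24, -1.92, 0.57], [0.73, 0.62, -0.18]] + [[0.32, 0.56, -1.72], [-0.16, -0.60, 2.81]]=[[-1.92, -1.36, -1.15],[0.57, 0.02, 2.63]]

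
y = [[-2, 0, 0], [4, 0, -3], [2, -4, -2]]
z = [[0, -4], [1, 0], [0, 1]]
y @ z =[[0, 8], [0, -19], [-4, -10]]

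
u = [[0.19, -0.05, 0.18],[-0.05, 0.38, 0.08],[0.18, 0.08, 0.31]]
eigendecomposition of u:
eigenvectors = [[0.77, 0.48, 0.41], [0.25, -0.83, 0.50], [-0.58, 0.28, 0.76]]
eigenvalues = [0.04, 0.38, 0.46]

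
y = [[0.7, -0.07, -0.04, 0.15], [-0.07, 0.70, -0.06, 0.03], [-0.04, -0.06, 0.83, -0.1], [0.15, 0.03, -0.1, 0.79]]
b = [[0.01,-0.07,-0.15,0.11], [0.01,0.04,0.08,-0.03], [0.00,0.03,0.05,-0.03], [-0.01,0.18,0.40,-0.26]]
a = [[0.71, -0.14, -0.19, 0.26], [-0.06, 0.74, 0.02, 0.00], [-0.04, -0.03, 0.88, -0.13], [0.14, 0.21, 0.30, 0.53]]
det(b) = -0.00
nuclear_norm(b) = 0.59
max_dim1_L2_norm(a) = 0.89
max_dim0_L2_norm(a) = 0.95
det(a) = 0.23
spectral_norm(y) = 0.98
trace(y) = 3.02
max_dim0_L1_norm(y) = 1.07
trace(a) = 2.86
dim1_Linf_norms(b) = [0.15, 0.08, 0.05, 0.4]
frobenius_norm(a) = 1.55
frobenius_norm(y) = 1.54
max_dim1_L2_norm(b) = 0.51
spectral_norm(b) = 0.56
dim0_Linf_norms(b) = [0.01, 0.18, 0.4, 0.26]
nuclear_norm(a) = 2.96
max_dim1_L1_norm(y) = 1.07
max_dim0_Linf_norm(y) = 0.83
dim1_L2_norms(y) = [0.72, 0.71, 0.84, 0.81]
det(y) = 0.30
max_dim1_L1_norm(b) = 0.85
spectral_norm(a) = 0.99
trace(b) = -0.16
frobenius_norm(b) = 0.56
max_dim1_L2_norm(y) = 0.84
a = y + b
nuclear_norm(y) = 3.02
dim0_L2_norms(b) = [0.02, 0.2, 0.44, 0.29]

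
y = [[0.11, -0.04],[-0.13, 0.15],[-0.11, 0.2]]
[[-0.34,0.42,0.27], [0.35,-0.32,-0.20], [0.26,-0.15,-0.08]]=y@[[-3.28,4.45,2.84], [-0.52,1.72,1.14]]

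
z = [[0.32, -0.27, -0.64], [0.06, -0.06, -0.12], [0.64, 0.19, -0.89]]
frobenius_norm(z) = 1.36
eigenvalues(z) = [(-0.31+0.31j), (-0.31-0.31j), (-0.01+0j)]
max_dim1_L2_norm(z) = 1.11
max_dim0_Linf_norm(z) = 0.89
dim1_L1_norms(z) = [1.23, 0.24, 1.72]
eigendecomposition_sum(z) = [[0.16+0.36j, -0.14+0.45j, (-0.32-0.32j)],[(0.03+0.07j), (-0.03+0.09j), -0.06-0.06j],[0.32+0.25j, (0.09+0.48j), (-0.45-0.13j)]] + [[0.16-0.36j, -0.14-0.45j, (-0.32+0.32j)], [0.03-0.07j, -0.03-0.09j, -0.06+0.06j], [0.32-0.25j, (0.09-0.48j), -0.45+0.13j]] + [[(-0-0j), (0.01-0j), 0.00+0.00j], [0.00+0.00j, (-0+0j), (-0-0j)], [(-0-0j), 0.01-0.00j, 0j]]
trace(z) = -0.63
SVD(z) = [[-0.54, -0.82, -0.21],[-0.10, -0.18, 0.98],[-0.84, 0.55, 0.01]] @ diag([1.3123944516468704, 0.34916226052618865, 0.0025532549324449364]) @ [[-0.54,-0.00,0.84], [0.23,0.96,0.15], [0.81,-0.28,0.52]]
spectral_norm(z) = 1.31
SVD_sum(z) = [[0.39, 0.0, -0.6],[0.07, 0.0, -0.11],[0.60, 0.01, -0.92]] + [[-0.07,-0.27,-0.04], [-0.01,-0.06,-0.01], [0.04,0.18,0.03]] + [[-0.0, 0.0, -0.0], [0.00, -0.00, 0.00], [0.00, -0.0, 0.00]]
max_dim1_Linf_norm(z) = 0.89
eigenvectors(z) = [[(0.61+0.33j), 0.61-0.33j, 0.81+0.00j], [0.11+0.06j, 0.11-0.06j, (-0.27+0j)], [0.71+0.00j, 0.71-0.00j, (0.53+0j)]]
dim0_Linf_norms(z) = [0.64, 0.27, 0.89]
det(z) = -0.00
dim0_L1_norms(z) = [1.02, 0.52, 1.65]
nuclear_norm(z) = 1.66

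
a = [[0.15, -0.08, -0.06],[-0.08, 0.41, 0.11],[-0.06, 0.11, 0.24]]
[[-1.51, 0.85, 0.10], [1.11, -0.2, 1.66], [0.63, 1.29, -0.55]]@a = [[-0.3,0.48,0.21], [0.08,0.01,0.31], [0.02,0.42,-0.03]]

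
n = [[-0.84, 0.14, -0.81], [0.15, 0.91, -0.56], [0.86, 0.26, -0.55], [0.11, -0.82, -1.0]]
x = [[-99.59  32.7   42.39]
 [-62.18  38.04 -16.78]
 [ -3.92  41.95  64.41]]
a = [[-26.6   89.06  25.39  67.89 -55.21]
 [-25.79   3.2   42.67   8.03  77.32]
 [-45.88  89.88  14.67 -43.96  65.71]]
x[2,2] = 64.41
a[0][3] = 67.89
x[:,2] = [42.39, -16.78, 64.41]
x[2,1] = 41.95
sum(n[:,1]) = 0.4780000000000003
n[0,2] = -0.81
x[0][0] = -99.59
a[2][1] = 89.88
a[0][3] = 67.89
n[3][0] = 0.108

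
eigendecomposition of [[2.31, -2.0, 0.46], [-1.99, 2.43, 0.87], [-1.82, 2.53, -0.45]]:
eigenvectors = [[-0.50, 0.7, -0.38], [0.69, 0.64, -0.44], [0.53, 0.31, 0.82]]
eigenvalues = [4.56, 0.68, -0.95]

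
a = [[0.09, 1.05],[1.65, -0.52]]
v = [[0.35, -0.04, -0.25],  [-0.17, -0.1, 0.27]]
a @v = [[-0.15,-0.11,0.26], [0.67,-0.01,-0.55]]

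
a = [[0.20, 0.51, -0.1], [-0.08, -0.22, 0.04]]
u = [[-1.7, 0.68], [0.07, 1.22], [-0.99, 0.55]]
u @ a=[[-0.39, -1.02, 0.20], [-0.08, -0.23, 0.04], [-0.24, -0.63, 0.12]]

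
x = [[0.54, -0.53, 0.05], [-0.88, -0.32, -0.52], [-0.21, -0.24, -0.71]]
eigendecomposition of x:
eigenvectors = [[-0.82,0.41,0.22], [0.58,0.63,0.73], [0.02,-0.66,0.65]]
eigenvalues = [0.91, -0.35, -1.05]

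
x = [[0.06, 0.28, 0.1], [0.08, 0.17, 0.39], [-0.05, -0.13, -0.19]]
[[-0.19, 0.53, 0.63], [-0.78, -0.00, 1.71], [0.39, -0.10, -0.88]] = x @ [[-4.06, -1.68, 3.71], [0.72, 2.54, 0.21], [-1.49, -0.77, 3.53]]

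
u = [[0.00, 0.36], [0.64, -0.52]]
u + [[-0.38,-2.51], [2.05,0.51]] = [[-0.38, -2.15], [2.69, -0.01]]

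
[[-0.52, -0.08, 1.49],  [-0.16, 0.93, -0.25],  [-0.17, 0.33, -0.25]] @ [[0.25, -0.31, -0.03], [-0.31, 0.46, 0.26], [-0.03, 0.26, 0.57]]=[[-0.15, 0.51, 0.84], [-0.32, 0.41, 0.1], [-0.14, 0.14, -0.05]]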